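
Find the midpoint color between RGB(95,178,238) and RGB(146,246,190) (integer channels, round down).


Midpoint: each channel = ⌊(C₁+C₂)/2⌋
R: ⌊(95+146)/2⌋ = 120
G: ⌊(178+246)/2⌋ = 212
B: ⌊(238+190)/2⌋ = 214
= RGB(120, 212, 214)


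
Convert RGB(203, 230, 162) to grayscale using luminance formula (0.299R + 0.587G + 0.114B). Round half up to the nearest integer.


Gray = 0.299×R + 0.587×G + 0.114×B
Gray = 0.299×203 + 0.587×230 + 0.114×162
Gray = 60.697 + 135.010 + 18.468
Gray = 214.175 → round half up → 214
Gray = 214


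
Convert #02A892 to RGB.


02 → 2 (R)
A8 → 168 (G)
92 → 146 (B)
= RGB(2, 168, 146)


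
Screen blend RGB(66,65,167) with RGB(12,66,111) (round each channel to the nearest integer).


Screen: C = 255 - (255-A)×(255-B)/255, rounded to nearest integer
R: 255 - (255-66)×(255-12)/255 = 255 - 45927/255 ≈ 255 - 180.106 = 74.894 → 75
G: 255 - (255-65)×(255-66)/255 = 255 - 35910/255 ≈ 255 - 140.824 = 114.176 → 114
B: 255 - (255-167)×(255-111)/255 = 255 - 12672/255 ≈ 255 - 49.694 = 205.306 → 205
= RGB(75, 114, 205)


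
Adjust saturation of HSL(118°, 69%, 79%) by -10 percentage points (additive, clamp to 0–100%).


Original S = 69%
Adjustment = -10 percentage points
New S = 69 + (-10) = 59
Clamp to [0, 100] → 59
= HSL(118°, 59%, 79%)


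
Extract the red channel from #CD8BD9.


Color: #CD8BD9
R = CD = 205
G = 8B = 139
B = D9 = 217
Red = 205


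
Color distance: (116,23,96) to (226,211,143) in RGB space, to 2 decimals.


d = √[(R₁-R₂)² + (G₁-G₂)² + (B₁-B₂)²]
d = √[(116-226)² + (23-211)² + (96-143)²]
d = √[12100 + 35344 + 2209]
d = √49653
d ≈ 222.83


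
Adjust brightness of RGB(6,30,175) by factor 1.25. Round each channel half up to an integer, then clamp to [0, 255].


Multiply each channel by 1.25, round half up, clamp to [0, 255]
R: 6×1.25 = 7.5 → round → 8
G: 30×1.25 = 37.5 → round → 38
B: 175×1.25 = 218.75 → round → 219
= RGB(8, 38, 219)


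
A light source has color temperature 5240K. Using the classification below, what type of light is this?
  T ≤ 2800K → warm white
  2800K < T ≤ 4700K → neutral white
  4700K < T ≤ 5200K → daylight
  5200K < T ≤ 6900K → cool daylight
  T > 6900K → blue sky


Temperature: 5240K
5200K < 5240K ≤ 6900K → cool daylight
Classification: cool daylight


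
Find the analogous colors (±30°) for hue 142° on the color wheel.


Base hue: 142°
Left analog: (142 - 30) mod 360 = 112°
Right analog: (142 + 30) mod 360 = 172°
Analogous hues = 112° and 172°


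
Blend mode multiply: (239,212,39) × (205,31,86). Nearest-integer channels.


Multiply: C = A×B/255, rounded to nearest integer
R: 239×205/255 = 48995/255 ≈ 192.137 → 192
G: 212×31/255 = 6572/255 ≈ 25.773 → 26
B: 39×86/255 = 3354/255 ≈ 13.153 → 13
= RGB(192, 26, 13)


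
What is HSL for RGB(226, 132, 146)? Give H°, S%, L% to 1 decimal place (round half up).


Normalize: R'=226/255≈0.8863, G'=132/255≈0.5176, B'=146/255≈0.5725
Max=226/255, Min=132/255, Δ=Max-Min=94/255
L = (Max+Min)/2 = (226+132)/510 = 358/510 = 0.70196… → L = 70.2%
L > 0.5 → S = Δ/(2-Max-Min) = 94/(510-226-132) = 94/152 = 0.61842… → S = 61.8%
(the 1/255 factors cancel in S and H, so raw channel differences can be used)
Max is R' → H = 60 × (((G-B)/Δ) mod 6) = 60 × (((132-146)/94) mod 6)
  (-14)/94 = -0.1489…; negative, so add 6 → 5.8510…
  H = 60 × 5.8510… = 351.063…° → H = 351.1°
= HSL(351.1°, 61.8%, 70.2%)


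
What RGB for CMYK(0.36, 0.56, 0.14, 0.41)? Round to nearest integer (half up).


R = 255 × (1-C) × (1-K) = 255 × 0.64 × 0.59 = 96.288 → 96
G = 255 × (1-M) × (1-K) = 255 × 0.44 × 0.59 = 66.198 → 66
B = 255 × (1-Y) × (1-K) = 255 × 0.86 × 0.59 = 129.387 → 129
= RGB(96, 66, 129)


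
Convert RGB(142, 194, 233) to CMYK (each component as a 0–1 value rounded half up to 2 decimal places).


R'=142/255≈0.5569, G'=194/255≈0.7608, B'=233/255≈0.9137
K = 1 - max(R',G',B') = 1 - 233/255 = 22/255 = 0.08627… → 0.09
(1-R'-K)/(1-K) simplifies to (max-R)/max with max = 233:
C = (233-142)/233 = 91/233 = 0.39055… → 0.39
M = (233-194)/233 = 39/233 = 0.16738… → 0.17
Y = (233-233)/233 = 0/233 = 0 → 0.00
= CMYK(0.39, 0.17, 0.00, 0.09)


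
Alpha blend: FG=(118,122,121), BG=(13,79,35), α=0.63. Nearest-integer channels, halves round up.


C = α×F + (1-α)×B, with 1-α = 0.37
R: 0.63×118 + 0.37×13 = 74.34 + 4.81 = 79.15 → 79
G: 0.63×122 + 0.37×79 = 76.86 + 29.23 = 106.09 → 106
B: 0.63×121 + 0.37×35 = 76.23 + 12.95 = 89.18 → 89
= RGB(79, 106, 89)


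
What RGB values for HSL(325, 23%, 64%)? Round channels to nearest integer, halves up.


H=325°, S=0.23, L=0.64
C = (1-|2L-1|)×S = (1-|0.28|)×0.23 = 0.1656
H' = H/60 = 325/60 ≈ 5.4167; X = C×(1-|H' mod 2 - 1|) = 0.0966
m = L - C/2 = 0.64 - 0.0828 = 0.5572
Sector ⌊H'⌋ = 5 → (R',G',B') = (0.1656, 0.0, 0.0966)
RGB = ((R'+m)×255, (G'+m)×255, (B'+m)×255) = (184.314, 142.086, 166.719)
Round half up → RGB(184, 142, 167)


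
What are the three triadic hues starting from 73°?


Triadic: equally spaced at 120° intervals
H1 = 73°
H2 = (73 + 120) mod 360 = 193°
H3 = (73 + 240) mod 360 = 313°
Triadic = 73°, 193°, 313°


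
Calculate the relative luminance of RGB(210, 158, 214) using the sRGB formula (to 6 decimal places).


Linearize each channel (sRGB transfer function): c = v/255; c_lin = c/12.92 if c ≤ 0.04045, else ((c+0.055)/1.055)^2.4
  R: 210/255 ≈ 0.823529 > 0.04045 → ((0.823529+0.055)/1.055)^2.4 ≈ 0.644480
  G: 158/255 ≈ 0.619608 > 0.04045 → ((0.619608+0.055)/1.055)^2.4 ≈ 0.341914
  B: 214/255 ≈ 0.839216 > 0.04045 → ((0.839216+0.055)/1.055)^2.4 ≈ 0.672443
R_lin = 0.644480, G_lin = 0.341914, B_lin = 0.672443
L = 0.2126×R + 0.7152×G + 0.0722×B
L = 0.2126×0.644480 + 0.7152×0.341914 + 0.0722×0.672443
L ≈ 0.430104


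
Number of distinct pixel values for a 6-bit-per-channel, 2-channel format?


Total bits = 6 bits/channel × 2 channels = 12 bits
Distinct pixel values = 2^12
= 4,096 pixel values


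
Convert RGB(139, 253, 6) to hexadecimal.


R = 139 → 8B (hex)
G = 253 → FD (hex)
B = 6 → 06 (hex)
Hex = #8BFD06


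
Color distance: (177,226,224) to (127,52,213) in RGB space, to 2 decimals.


d = √[(R₁-R₂)² + (G₁-G₂)² + (B₁-B₂)²]
d = √[(177-127)² + (226-52)² + (224-213)²]
d = √[2500 + 30276 + 121]
d = √32897
d ≈ 181.38


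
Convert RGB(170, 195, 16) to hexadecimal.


R = 170 → AA (hex)
G = 195 → C3 (hex)
B = 16 → 10 (hex)
Hex = #AAC310


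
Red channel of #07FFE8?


Color: #07FFE8
R = 07 = 7
G = FF = 255
B = E8 = 232
Red = 7


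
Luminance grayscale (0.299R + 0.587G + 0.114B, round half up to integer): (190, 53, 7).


Gray = 0.299×R + 0.587×G + 0.114×B
Gray = 0.299×190 + 0.587×53 + 0.114×7
Gray = 56.810 + 31.111 + 0.798
Gray = 88.719 → round half up → 89
Gray = 89


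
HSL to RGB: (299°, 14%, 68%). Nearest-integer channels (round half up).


H=299°, S=0.14, L=0.68
C = (1-|2L-1|)×S = (1-|0.36|)×0.14 = 0.0896
H' = H/60 = 299/60 ≈ 4.9833; X = C×(1-|H' mod 2 - 1|) ≈ 0.0881
m = L - C/2 = 0.68 - 0.0448 = 0.6352
Sector ⌊H'⌋ = 4 → (R',G',B') = (≈0.0881, 0.0, 0.0896)
RGB = ((R'+m)×255, (G'+m)×255, (B'+m)×255) = (184.4432, 161.976, 184.824)
Round half up → RGB(184, 162, 185)


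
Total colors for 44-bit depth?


Colors = 2^bits = 2^44
= 17,592,186,044,416 colors


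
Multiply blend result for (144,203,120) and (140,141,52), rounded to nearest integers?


Multiply: C = A×B/255, rounded to nearest integer
R: 144×140/255 = 20160/255 ≈ 79.059 → 79
G: 203×141/255 = 28623/255 ≈ 112.247 → 112
B: 120×52/255 = 6240/255 ≈ 24.471 → 24
= RGB(79, 112, 24)


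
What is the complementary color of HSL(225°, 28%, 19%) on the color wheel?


Complement = opposite side of color wheel = hue + 180°
H' = (225 + 180) mod 360 = 45°
S and L unchanged.
= HSL(45°, 28%, 19%)


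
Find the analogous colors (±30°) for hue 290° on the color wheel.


Base hue: 290°
Left analog: (290 - 30) mod 360 = 260°
Right analog: (290 + 30) mod 360 = 320°
Analogous hues = 260° and 320°


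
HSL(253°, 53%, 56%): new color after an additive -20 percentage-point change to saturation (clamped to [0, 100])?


Original S = 53%
Adjustment = -20 percentage points
New S = 53 + (-20) = 33
Clamp to [0, 100] → 33
= HSL(253°, 33%, 56%)


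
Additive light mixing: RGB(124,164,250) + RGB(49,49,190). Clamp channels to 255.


Additive: each channel = min(255, C₁+C₂)
R: 124+49 = 173 → 173
G: 164+49 = 213 → 213
B: 250+190 = 440 → 255
= RGB(173, 213, 255)


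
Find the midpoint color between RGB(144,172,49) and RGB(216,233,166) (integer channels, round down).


Midpoint: each channel = ⌊(C₁+C₂)/2⌋
R: ⌊(144+216)/2⌋ = 180
G: ⌊(172+233)/2⌋ = 202
B: ⌊(49+166)/2⌋ = 107
= RGB(180, 202, 107)


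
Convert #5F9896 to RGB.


5F → 95 (R)
98 → 152 (G)
96 → 150 (B)
= RGB(95, 152, 150)


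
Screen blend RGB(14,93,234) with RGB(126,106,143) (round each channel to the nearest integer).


Screen: C = 255 - (255-A)×(255-B)/255, rounded to nearest integer
R: 255 - (255-14)×(255-126)/255 = 255 - 31089/255 ≈ 255 - 121.918 = 133.082 → 133
G: 255 - (255-93)×(255-106)/255 = 255 - 24138/255 ≈ 255 - 94.659 = 160.341 → 160
B: 255 - (255-234)×(255-143)/255 = 255 - 2352/255 ≈ 255 - 9.224 = 245.776 → 246
= RGB(133, 160, 246)


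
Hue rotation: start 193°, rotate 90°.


New hue = (H + rotation) mod 360
New hue = (193 + 90) mod 360
= 283 mod 360
= 283°


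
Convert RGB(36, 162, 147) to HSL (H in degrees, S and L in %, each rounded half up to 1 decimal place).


Normalize: R'=36/255≈0.1412, G'=162/255≈0.6353, B'=147/255≈0.5765
Max=162/255, Min=36/255, Δ=Max-Min=126/255
L = (Max+Min)/2 = (162+36)/510 = 198/510 = 0.38823… → L = 38.8%
L ≤ 0.5 → S = Δ/(Max+Min) = 126/(162+36) = 126/198 = 0.63636… → S = 63.6%
(the 1/255 factors cancel in S and H, so raw channel differences can be used)
Max is G' → H = 60 × ((B-R)/Δ + 2) = 60 × ((147-36)/126 + 2)
  111/126 + 2 = 0.8809… + 2 = 2.8809…
  H = 60 × 2.8809… = 172.857…° → H = 172.9°
= HSL(172.9°, 63.6%, 38.8%)


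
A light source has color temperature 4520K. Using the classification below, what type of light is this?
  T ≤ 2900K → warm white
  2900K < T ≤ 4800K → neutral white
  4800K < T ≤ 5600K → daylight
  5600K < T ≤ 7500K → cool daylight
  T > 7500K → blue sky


Temperature: 4520K
2900K < 4520K ≤ 4800K → neutral white
Classification: neutral white


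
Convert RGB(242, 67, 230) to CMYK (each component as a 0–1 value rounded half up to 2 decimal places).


R'=242/255≈0.9490, G'=67/255≈0.2627, B'=230/255≈0.9020
K = 1 - max(R',G',B') = 1 - 242/255 = 13/255 = 0.05098… → 0.05
(1-R'-K)/(1-K) simplifies to (max-R)/max with max = 242:
C = (242-242)/242 = 0/242 = 0 → 0.00
M = (242-67)/242 = 175/242 = 0.72314… → 0.72
Y = (242-230)/242 = 12/242 = 0.04958… → 0.05
= CMYK(0.00, 0.72, 0.05, 0.05)


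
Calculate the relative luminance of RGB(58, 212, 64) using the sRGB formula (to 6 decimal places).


Linearize each channel (sRGB transfer function): c = v/255; c_lin = c/12.92 if c ≤ 0.04045, else ((c+0.055)/1.055)^2.4
  R: 58/255 ≈ 0.227451 > 0.04045 → ((0.227451+0.055)/1.055)^2.4 ≈ 0.042311
  G: 212/255 ≈ 0.831373 > 0.04045 → ((0.831373+0.055)/1.055)^2.4 ≈ 0.658375
  B: 64/255 ≈ 0.250980 > 0.04045 → ((0.250980+0.055)/1.055)^2.4 ≈ 0.051269
R_lin = 0.042311, G_lin = 0.658375, B_lin = 0.051269
L = 0.2126×R + 0.7152×G + 0.0722×B
L = 0.2126×0.042311 + 0.7152×0.658375 + 0.0722×0.051269
L ≈ 0.483567


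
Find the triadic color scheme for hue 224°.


Triadic: equally spaced at 120° intervals
H1 = 224°
H2 = (224 + 120) mod 360 = 344°
H3 = (224 + 240) mod 360 = 104°
Triadic = 224°, 344°, 104°


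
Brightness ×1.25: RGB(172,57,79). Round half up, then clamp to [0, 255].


Multiply each channel by 1.25, round half up, clamp to [0, 255]
R: 172×1.25 = 215
G: 57×1.25 = 71.25 → round → 71
B: 79×1.25 = 98.75 → round → 99
= RGB(215, 71, 99)


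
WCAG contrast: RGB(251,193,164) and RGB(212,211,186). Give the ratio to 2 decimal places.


Linearize each sRGB channel c=v/255: c/12.92 if c ≤ 0.04045 else ((c+0.055)/1.055)^2.4
L = 0.2126×R_lin + 0.7152×G_lin + 0.0722×B_lin
Color 1 (251,193,164):
  R=251: 251/255≈0.9843 > 0.04045 → ((0.9843+0.055)/1.055)^2.4 ≈ 0.96469
  G=193: 193/255≈0.7569 > 0.04045 → ((0.7569+0.055)/1.055)^2.4 ≈ 0.53328
  B=164: 164/255≈0.6431 > 0.04045 → ((0.6431+0.055)/1.055)^2.4 ≈ 0.37124
  L1 = 0.2126×0.96469 + 0.7152×0.53328 + 0.0722×0.37124 ≈ 0.61329
Color 2 (212,211,186):
  R=212: 212/255≈0.8314 > 0.04045 → ((0.8314+0.055)/1.055)^2.4 ≈ 0.65837
  G=211: 211/255≈0.8275 > 0.04045 → ((0.8275+0.055)/1.055)^2.4 ≈ 0.65141
  B=186: 186/255≈0.7294 > 0.04045 → ((0.7294+0.055)/1.055)^2.4 ≈ 0.49102
  L2 = 0.2126×0.65837 + 0.7152×0.65141 + 0.0722×0.49102 ≈ 0.64131
Lighter = 0.64131, Darker = 0.61329
Ratio = (L_lighter + 0.05) / (L_darker + 0.05)
Ratio = (0.64131 + 0.05) / (0.61329 + 0.05) = 0.69131 / 0.66329 ≈ 1.0422
Ratio ≈ 1.04:1


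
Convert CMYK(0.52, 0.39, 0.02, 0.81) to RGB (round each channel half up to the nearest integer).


R = 255 × (1-C) × (1-K) = 255 × 0.48 × 0.19 = 23.256 → 23
G = 255 × (1-M) × (1-K) = 255 × 0.61 × 0.19 = 29.5545 → 30
B = 255 × (1-Y) × (1-K) = 255 × 0.98 × 0.19 = 47.481 → 47
= RGB(23, 30, 47)


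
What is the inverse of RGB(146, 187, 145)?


Invert: (255-R, 255-G, 255-B)
R: 255-146 = 109
G: 255-187 = 68
B: 255-145 = 110
= RGB(109, 68, 110)


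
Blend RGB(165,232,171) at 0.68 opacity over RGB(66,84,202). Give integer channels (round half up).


C = α×F + (1-α)×B, with 1-α = 0.32
R: 0.68×165 + 0.32×66 = 112.20 + 21.12 = 133.32 → 133
G: 0.68×232 + 0.32×84 = 157.76 + 26.88 = 184.64 → 185
B: 0.68×171 + 0.32×202 = 116.28 + 64.64 = 180.92 → 181
= RGB(133, 185, 181)


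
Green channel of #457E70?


Color: #457E70
R = 45 = 69
G = 7E = 126
B = 70 = 112
Green = 126


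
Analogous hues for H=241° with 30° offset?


Base hue: 241°
Left analog: (241 - 30) mod 360 = 211°
Right analog: (241 + 30) mod 360 = 271°
Analogous hues = 211° and 271°


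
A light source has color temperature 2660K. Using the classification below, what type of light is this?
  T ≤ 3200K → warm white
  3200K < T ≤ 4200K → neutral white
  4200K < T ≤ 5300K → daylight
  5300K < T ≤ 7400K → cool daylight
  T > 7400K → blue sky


Temperature: 2660K
2660K ≤ 3200K → warm white
Classification: warm white


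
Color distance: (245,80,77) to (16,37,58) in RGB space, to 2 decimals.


d = √[(R₁-R₂)² + (G₁-G₂)² + (B₁-B₂)²]
d = √[(245-16)² + (80-37)² + (77-58)²]
d = √[52441 + 1849 + 361]
d = √54651
d ≈ 233.78


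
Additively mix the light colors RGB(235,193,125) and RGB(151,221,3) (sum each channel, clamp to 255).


Additive: each channel = min(255, C₁+C₂)
R: 235+151 = 386 → 255
G: 193+221 = 414 → 255
B: 125+3 = 128 → 128
= RGB(255, 255, 128)


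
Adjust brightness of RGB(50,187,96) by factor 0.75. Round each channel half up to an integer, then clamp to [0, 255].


Multiply each channel by 0.75, round half up, clamp to [0, 255]
R: 50×0.75 = 37.5 → round → 38
G: 187×0.75 = 140.25 → round → 140
B: 96×0.75 = 72
= RGB(38, 140, 72)


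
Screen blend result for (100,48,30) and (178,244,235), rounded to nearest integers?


Screen: C = 255 - (255-A)×(255-B)/255, rounded to nearest integer
R: 255 - (255-100)×(255-178)/255 = 255 - 11935/255 ≈ 255 - 46.804 = 208.196 → 208
G: 255 - (255-48)×(255-244)/255 = 255 - 2277/255 ≈ 255 - 8.929 = 246.071 → 246
B: 255 - (255-30)×(255-235)/255 = 255 - 4500/255 ≈ 255 - 17.647 = 237.353 → 237
= RGB(208, 246, 237)


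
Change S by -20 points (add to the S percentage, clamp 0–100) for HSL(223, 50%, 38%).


Original S = 50%
Adjustment = -20 percentage points
New S = 50 + (-20) = 30
Clamp to [0, 100] → 30
= HSL(223°, 30%, 38%)


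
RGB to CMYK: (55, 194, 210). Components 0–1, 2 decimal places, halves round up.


R'=55/255≈0.2157, G'=194/255≈0.7608, B'=210/255≈0.8235
K = 1 - max(R',G',B') = 1 - 210/255 = 45/255 = 0.17647… → 0.18
(1-R'-K)/(1-K) simplifies to (max-R)/max with max = 210:
C = (210-55)/210 = 155/210 = 0.73809… → 0.74
M = (210-194)/210 = 16/210 = 0.07619… → 0.08
Y = (210-210)/210 = 0/210 = 0 → 0.00
= CMYK(0.74, 0.08, 0.00, 0.18)


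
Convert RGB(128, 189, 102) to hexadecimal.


R = 128 → 80 (hex)
G = 189 → BD (hex)
B = 102 → 66 (hex)
Hex = #80BD66


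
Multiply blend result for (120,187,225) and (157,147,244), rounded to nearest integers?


Multiply: C = A×B/255, rounded to nearest integer
R: 120×157/255 = 18840/255 ≈ 73.882 → 74
G: 187×147/255 = 27489/255 ≈ 107.800 → 108
B: 225×244/255 = 54900/255 ≈ 215.294 → 215
= RGB(74, 108, 215)


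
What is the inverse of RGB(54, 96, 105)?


Invert: (255-R, 255-G, 255-B)
R: 255-54 = 201
G: 255-96 = 159
B: 255-105 = 150
= RGB(201, 159, 150)


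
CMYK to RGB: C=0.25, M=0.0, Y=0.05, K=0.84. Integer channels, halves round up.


R = 255 × (1-C) × (1-K) = 255 × 0.75 × 0.16 = 30.6 → 31
G = 255 × (1-M) × (1-K) = 255 × 1.00 × 0.16 = 40.8 → 41
B = 255 × (1-Y) × (1-K) = 255 × 0.95 × 0.16 = 38.76 → 39
= RGB(31, 41, 39)


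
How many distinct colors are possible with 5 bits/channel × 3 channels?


Total bits = 5 bits/channel × 3 channels = 15 bits
Distinct colors = 2^15
= 32,768 colors


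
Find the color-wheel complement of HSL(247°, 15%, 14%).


Complement = opposite side of color wheel = hue + 180°
H' = (247 + 180) mod 360 = 67°
S and L unchanged.
= HSL(67°, 15%, 14%)


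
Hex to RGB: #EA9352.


EA → 234 (R)
93 → 147 (G)
52 → 82 (B)
= RGB(234, 147, 82)


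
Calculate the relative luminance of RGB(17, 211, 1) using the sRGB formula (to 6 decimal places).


Linearize each channel (sRGB transfer function): c = v/255; c_lin = c/12.92 if c ≤ 0.04045, else ((c+0.055)/1.055)^2.4
  R: 17/255 ≈ 0.066667 > 0.04045 → ((0.066667+0.055)/1.055)^2.4 ≈ 0.005605
  G: 211/255 ≈ 0.827451 > 0.04045 → ((0.827451+0.055)/1.055)^2.4 ≈ 0.651406
  B: 1/255 ≈ 0.003922 ≤ 0.04045 → 0.003922/12.92 ≈ 0.000304
R_lin = 0.005605, G_lin = 0.651406, B_lin = 0.000304
L = 0.2126×R + 0.7152×G + 0.0722×B
L = 0.2126×0.005605 + 0.7152×0.651406 + 0.0722×0.000304
L ≈ 0.467099


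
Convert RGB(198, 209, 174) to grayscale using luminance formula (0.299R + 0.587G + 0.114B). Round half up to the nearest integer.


Gray = 0.299×R + 0.587×G + 0.114×B
Gray = 0.299×198 + 0.587×209 + 0.114×174
Gray = 59.202 + 122.683 + 19.836
Gray = 201.721 → round half up → 202
Gray = 202


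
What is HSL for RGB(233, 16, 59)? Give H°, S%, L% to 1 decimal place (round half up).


Normalize: R'=233/255≈0.9137, G'=16/255≈0.0627, B'=59/255≈0.2314
Max=233/255, Min=16/255, Δ=Max-Min=217/255
L = (Max+Min)/2 = (233+16)/510 = 249/510 = 0.48823… → L = 48.8%
L ≤ 0.5 → S = Δ/(Max+Min) = 217/(233+16) = 217/249 = 0.87148… → S = 87.1%
(the 1/255 factors cancel in S and H, so raw channel differences can be used)
Max is R' → H = 60 × (((G-B)/Δ) mod 6) = 60 × (((16-59)/217) mod 6)
  (-43)/217 = -0.1981…; negative, so add 6 → 5.8018…
  H = 60 × 5.8018… = 348.110…° → H = 348.1°
= HSL(348.1°, 87.1%, 48.8%)


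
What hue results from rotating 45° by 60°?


New hue = (H + rotation) mod 360
New hue = (45 + 60) mod 360
= 105 mod 360
= 105°


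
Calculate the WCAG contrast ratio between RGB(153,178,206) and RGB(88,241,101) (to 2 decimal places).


Linearize each sRGB channel c=v/255: c/12.92 if c ≤ 0.04045 else ((c+0.055)/1.055)^2.4
L = 0.2126×R_lin + 0.7152×G_lin + 0.0722×B_lin
Color 1 (153,178,206):
  R=153: 153/255≈0.6000 > 0.04045 → ((0.6000+0.055)/1.055)^2.4 ≈ 0.31855
  G=178: 178/255≈0.6980 > 0.04045 → ((0.6980+0.055)/1.055)^2.4 ≈ 0.44520
  B=206: 206/255≈0.8078 > 0.04045 → ((0.8078+0.055)/1.055)^2.4 ≈ 0.61721
  L1 = 0.2126×0.31855 + 0.7152×0.44520 + 0.0722×0.61721 ≈ 0.43069
Color 2 (88,241,101):
  R=88: 88/255≈0.3451 > 0.04045 → ((0.3451+0.055)/1.055)^2.4 ≈ 0.09759
  G=241: 241/255≈0.9451 > 0.04045 → ((0.9451+0.055)/1.055)^2.4 ≈ 0.87962
  B=101: 101/255≈0.3961 > 0.04045 → ((0.3961+0.055)/1.055)^2.4 ≈ 0.13014
  L2 = 0.2126×0.09759 + 0.7152×0.87962 + 0.0722×0.13014 ≈ 0.65925
Lighter = 0.65925, Darker = 0.43069
Ratio = (L_lighter + 0.05) / (L_darker + 0.05)
Ratio = (0.65925 + 0.05) / (0.43069 + 0.05) = 0.70925 / 0.48069 ≈ 1.4755
Ratio ≈ 1.48:1


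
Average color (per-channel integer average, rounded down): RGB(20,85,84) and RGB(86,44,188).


Midpoint: each channel = ⌊(C₁+C₂)/2⌋
R: ⌊(20+86)/2⌋ = 53
G: ⌊(85+44)/2⌋ = 64
B: ⌊(84+188)/2⌋ = 136
= RGB(53, 64, 136)


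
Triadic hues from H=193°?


Triadic: equally spaced at 120° intervals
H1 = 193°
H2 = (193 + 120) mod 360 = 313°
H3 = (193 + 240) mod 360 = 73°
Triadic = 193°, 313°, 73°


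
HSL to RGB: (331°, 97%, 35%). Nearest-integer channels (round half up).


H=331°, S=0.97, L=0.35
C = (1-|2L-1|)×S = (1-|-0.30|)×0.97 = 0.679
H' = H/60 = 331/60 ≈ 5.5167; X = C×(1-|H' mod 2 - 1|) ≈ 0.3282
m = L - C/2 = 0.35 - 0.3395 = 0.0105
Sector ⌊H'⌋ = 5 → (R',G',B') = (0.679, 0.0, ≈0.3282)
RGB = ((R'+m)×255, (G'+m)×255, (B'+m)×255) = (175.8225, 2.6775, 86.36425)
Round half up → RGB(176, 3, 86)


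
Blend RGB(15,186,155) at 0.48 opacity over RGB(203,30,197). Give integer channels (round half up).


C = α×F + (1-α)×B, with 1-α = 0.52
R: 0.48×15 + 0.52×203 = 7.20 + 105.56 = 112.76 → 113
G: 0.48×186 + 0.52×30 = 89.28 + 15.60 = 104.88 → 105
B: 0.48×155 + 0.52×197 = 74.40 + 102.44 = 176.84 → 177
= RGB(113, 105, 177)


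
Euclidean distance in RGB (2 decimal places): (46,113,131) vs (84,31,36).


d = √[(R₁-R₂)² + (G₁-G₂)² + (B₁-B₂)²]
d = √[(46-84)² + (113-31)² + (131-36)²]
d = √[1444 + 6724 + 9025]
d = √17193
d ≈ 131.12


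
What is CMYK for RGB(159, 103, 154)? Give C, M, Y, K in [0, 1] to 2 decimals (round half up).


R'=159/255≈0.6235, G'=103/255≈0.4039, B'=154/255≈0.6039
K = 1 - max(R',G',B') = 1 - 159/255 = 96/255 = 0.37647… → 0.38
(1-R'-K)/(1-K) simplifies to (max-R)/max with max = 159:
C = (159-159)/159 = 0/159 = 0 → 0.00
M = (159-103)/159 = 56/159 = 0.35220… → 0.35
Y = (159-154)/159 = 5/159 = 0.03144… → 0.03
= CMYK(0.00, 0.35, 0.03, 0.38)


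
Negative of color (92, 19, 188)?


Invert: (255-R, 255-G, 255-B)
R: 255-92 = 163
G: 255-19 = 236
B: 255-188 = 67
= RGB(163, 236, 67)


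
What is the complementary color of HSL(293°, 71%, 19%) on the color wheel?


Complement = opposite side of color wheel = hue + 180°
H' = (293 + 180) mod 360 = 113°
S and L unchanged.
= HSL(113°, 71%, 19%)


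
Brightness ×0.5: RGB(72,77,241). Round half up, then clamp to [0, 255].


Multiply each channel by 0.5, round half up, clamp to [0, 255]
R: 72×0.5 = 36
G: 77×0.5 = 38.5 → round → 39
B: 241×0.5 = 120.5 → round → 121
= RGB(36, 39, 121)


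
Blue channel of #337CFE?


Color: #337CFE
R = 33 = 51
G = 7C = 124
B = FE = 254
Blue = 254


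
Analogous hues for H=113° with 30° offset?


Base hue: 113°
Left analog: (113 - 30) mod 360 = 83°
Right analog: (113 + 30) mod 360 = 143°
Analogous hues = 83° and 143°


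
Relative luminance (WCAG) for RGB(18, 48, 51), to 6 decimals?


Linearize each channel (sRGB transfer function): c = v/255; c_lin = c/12.92 if c ≤ 0.04045, else ((c+0.055)/1.055)^2.4
  R: 18/255 ≈ 0.070588 > 0.04045 → ((0.070588+0.055)/1.055)^2.4 ≈ 0.006049
  G: 48/255 ≈ 0.188235 > 0.04045 → ((0.188235+0.055)/1.055)^2.4 ≈ 0.029557
  B: 51/255 ≈ 0.200000 > 0.04045 → ((0.200000+0.055)/1.055)^2.4 ≈ 0.033105
R_lin = 0.006049, G_lin = 0.029557, B_lin = 0.033105
L = 0.2126×R + 0.7152×G + 0.0722×B
L = 0.2126×0.006049 + 0.7152×0.029557 + 0.0722×0.033105
L ≈ 0.024815


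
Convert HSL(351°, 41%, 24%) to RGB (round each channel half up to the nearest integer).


H=351°, S=0.41, L=0.24
C = (1-|2L-1|)×S = (1-|-0.52|)×0.41 = 0.1968
H' = H/60 = 351/60 ≈ 5.8500; X = C×(1-|H' mod 2 - 1|) = 0.02952
m = L - C/2 = 0.24 - 0.0984 = 0.1416
Sector ⌊H'⌋ = 5 → (R',G',B') = (0.1968, 0.0, 0.02952)
RGB = ((R'+m)×255, (G'+m)×255, (B'+m)×255) = (86.292, 36.108, 43.6356)
Round half up → RGB(86, 36, 44)


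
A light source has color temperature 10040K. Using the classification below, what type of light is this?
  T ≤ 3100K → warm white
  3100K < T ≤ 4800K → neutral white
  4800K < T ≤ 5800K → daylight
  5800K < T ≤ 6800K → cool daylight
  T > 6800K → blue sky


Temperature: 10040K
10040K > 6800K → blue sky
Classification: blue sky


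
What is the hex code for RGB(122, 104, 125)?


R = 122 → 7A (hex)
G = 104 → 68 (hex)
B = 125 → 7D (hex)
Hex = #7A687D


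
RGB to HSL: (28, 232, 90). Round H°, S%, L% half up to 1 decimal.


Normalize: R'=28/255≈0.1098, G'=232/255≈0.9098, B'=90/255≈0.3529
Max=232/255, Min=28/255, Δ=Max-Min=204/255
L = (Max+Min)/2 = (232+28)/510 = 260/510 = 0.50980… → L = 51.0%
L > 0.5 → S = Δ/(2-Max-Min) = 204/(510-232-28) = 204/250 = 0.816 → S = 81.6%
(the 1/255 factors cancel in S and H, so raw channel differences can be used)
Max is G' → H = 60 × ((B-R)/Δ + 2) = 60 × ((90-28)/204 + 2)
  62/204 + 2 = 0.3039… + 2 = 2.3039…
  H = 60 × 2.3039… = 138.235…° → H = 138.2°
= HSL(138.2°, 81.6%, 51.0%)


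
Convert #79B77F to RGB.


79 → 121 (R)
B7 → 183 (G)
7F → 127 (B)
= RGB(121, 183, 127)


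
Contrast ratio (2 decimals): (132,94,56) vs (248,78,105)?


Linearize each sRGB channel c=v/255: c/12.92 if c ≤ 0.04045 else ((c+0.055)/1.055)^2.4
L = 0.2126×R_lin + 0.7152×G_lin + 0.0722×B_lin
Color 1 (132,94,56):
  R=132: 132/255≈0.5176 > 0.04045 → ((0.5176+0.055)/1.055)^2.4 ≈ 0.23074
  G=94: 94/255≈0.3686 > 0.04045 → ((0.3686+0.055)/1.055)^2.4 ≈ 0.11193
  B=56: 56/255≈0.2196 > 0.04045 → ((0.2196+0.055)/1.055)^2.4 ≈ 0.03955
  L1 = 0.2126×0.23074 + 0.7152×0.11193 + 0.0722×0.03955 ≈ 0.13196
Color 2 (248,78,105):
  R=248: 248/255≈0.9725 > 0.04045 → ((0.9725+0.055)/1.055)^2.4 ≈ 0.93869
  G=78: 78/255≈0.3059 > 0.04045 → ((0.3059+0.055)/1.055)^2.4 ≈ 0.07619
  B=105: 105/255≈0.4118 > 0.04045 → ((0.4118+0.055)/1.055)^2.4 ≈ 0.14126
  L2 = 0.2126×0.93869 + 0.7152×0.07619 + 0.0722×0.14126 ≈ 0.26425
Lighter = 0.26425, Darker = 0.13196
Ratio = (L_lighter + 0.05) / (L_darker + 0.05)
Ratio = (0.26425 + 0.05) / (0.13196 + 0.05) = 0.31425 / 0.18196 ≈ 1.7270
Ratio ≈ 1.73:1


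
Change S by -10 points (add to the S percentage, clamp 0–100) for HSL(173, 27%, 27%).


Original S = 27%
Adjustment = -10 percentage points
New S = 27 + (-10) = 17
Clamp to [0, 100] → 17
= HSL(173°, 17%, 27%)


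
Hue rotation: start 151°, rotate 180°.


New hue = (H + rotation) mod 360
New hue = (151 + 180) mod 360
= 331 mod 360
= 331°


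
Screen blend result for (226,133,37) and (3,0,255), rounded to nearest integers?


Screen: C = 255 - (255-A)×(255-B)/255, rounded to nearest integer
R: 255 - (255-226)×(255-3)/255 = 255 - 7308/255 ≈ 255 - 28.659 = 226.341 → 226
G: 255 - (255-133)×(255-0)/255 = 255 - 31110/255 ≈ 255 - 122.000 = 133.000 → 133
B: 255 - (255-37)×(255-255)/255 = 255 - 0/255 ≈ 255 - 0.000 = 255.000 → 255
= RGB(226, 133, 255)


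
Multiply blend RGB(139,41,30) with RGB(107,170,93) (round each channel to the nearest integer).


Multiply: C = A×B/255, rounded to nearest integer
R: 139×107/255 = 14873/255 ≈ 58.325 → 58
G: 41×170/255 = 6970/255 ≈ 27.333 → 27
B: 30×93/255 = 2790/255 ≈ 10.941 → 11
= RGB(58, 27, 11)


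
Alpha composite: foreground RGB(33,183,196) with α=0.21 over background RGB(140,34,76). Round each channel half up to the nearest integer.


C = α×F + (1-α)×B, with 1-α = 0.79
R: 0.21×33 + 0.79×140 = 6.93 + 110.60 = 117.53 → 118
G: 0.21×183 + 0.79×34 = 38.43 + 26.86 = 65.29 → 65
B: 0.21×196 + 0.79×76 = 41.16 + 60.04 = 101.20 → 101
= RGB(118, 65, 101)


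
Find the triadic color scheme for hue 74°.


Triadic: equally spaced at 120° intervals
H1 = 74°
H2 = (74 + 120) mod 360 = 194°
H3 = (74 + 240) mod 360 = 314°
Triadic = 74°, 194°, 314°


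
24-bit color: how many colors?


Colors = 2^bits = 2^24
= 16,777,216 colors


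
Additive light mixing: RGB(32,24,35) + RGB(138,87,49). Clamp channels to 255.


Additive: each channel = min(255, C₁+C₂)
R: 32+138 = 170 → 170
G: 24+87 = 111 → 111
B: 35+49 = 84 → 84
= RGB(170, 111, 84)


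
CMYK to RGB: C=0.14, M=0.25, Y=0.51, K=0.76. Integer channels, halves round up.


R = 255 × (1-C) × (1-K) = 255 × 0.86 × 0.24 = 52.632 → 53
G = 255 × (1-M) × (1-K) = 255 × 0.75 × 0.24 = 45.9 → 46
B = 255 × (1-Y) × (1-K) = 255 × 0.49 × 0.24 = 29.988 → 30
= RGB(53, 46, 30)


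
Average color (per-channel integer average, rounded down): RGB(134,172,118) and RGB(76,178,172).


Midpoint: each channel = ⌊(C₁+C₂)/2⌋
R: ⌊(134+76)/2⌋ = 105
G: ⌊(172+178)/2⌋ = 175
B: ⌊(118+172)/2⌋ = 145
= RGB(105, 175, 145)


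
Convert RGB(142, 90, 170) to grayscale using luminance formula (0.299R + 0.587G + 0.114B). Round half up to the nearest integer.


Gray = 0.299×R + 0.587×G + 0.114×B
Gray = 0.299×142 + 0.587×90 + 0.114×170
Gray = 42.458 + 52.830 + 19.380
Gray = 114.668 → round half up → 115
Gray = 115


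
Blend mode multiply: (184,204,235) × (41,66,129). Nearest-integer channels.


Multiply: C = A×B/255, rounded to nearest integer
R: 184×41/255 = 7544/255 ≈ 29.584 → 30
G: 204×66/255 = 13464/255 ≈ 52.800 → 53
B: 235×129/255 = 30315/255 ≈ 118.882 → 119
= RGB(30, 53, 119)


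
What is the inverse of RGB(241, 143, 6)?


Invert: (255-R, 255-G, 255-B)
R: 255-241 = 14
G: 255-143 = 112
B: 255-6 = 249
= RGB(14, 112, 249)


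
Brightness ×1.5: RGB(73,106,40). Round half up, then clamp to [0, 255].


Multiply each channel by 1.5, round half up, clamp to [0, 255]
R: 73×1.5 = 109.5 → round → 110
G: 106×1.5 = 159
B: 40×1.5 = 60
= RGB(110, 159, 60)


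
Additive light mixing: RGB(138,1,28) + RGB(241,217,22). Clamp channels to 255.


Additive: each channel = min(255, C₁+C₂)
R: 138+241 = 379 → 255
G: 1+217 = 218 → 218
B: 28+22 = 50 → 50
= RGB(255, 218, 50)


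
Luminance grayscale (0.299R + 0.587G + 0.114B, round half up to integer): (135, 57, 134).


Gray = 0.299×R + 0.587×G + 0.114×B
Gray = 0.299×135 + 0.587×57 + 0.114×134
Gray = 40.365 + 33.459 + 15.276
Gray = 89.100 → round half up → 89
Gray = 89


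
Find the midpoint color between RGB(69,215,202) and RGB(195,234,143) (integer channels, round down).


Midpoint: each channel = ⌊(C₁+C₂)/2⌋
R: ⌊(69+195)/2⌋ = 132
G: ⌊(215+234)/2⌋ = 224
B: ⌊(202+143)/2⌋ = 172
= RGB(132, 224, 172)


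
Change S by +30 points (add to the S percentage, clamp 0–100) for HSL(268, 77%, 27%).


Original S = 77%
Adjustment = +30 percentage points
New S = 77 + (30) = 107
Clamp to [0, 100] → 100
= HSL(268°, 100%, 27%)


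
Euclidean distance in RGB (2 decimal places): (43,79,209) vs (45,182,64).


d = √[(R₁-R₂)² + (G₁-G₂)² + (B₁-B₂)²]
d = √[(43-45)² + (79-182)² + (209-64)²]
d = √[4 + 10609 + 21025]
d = √31638
d ≈ 177.87


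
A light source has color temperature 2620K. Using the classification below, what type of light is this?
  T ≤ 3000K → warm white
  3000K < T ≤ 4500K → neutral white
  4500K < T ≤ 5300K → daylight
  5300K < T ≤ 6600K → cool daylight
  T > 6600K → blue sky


Temperature: 2620K
2620K ≤ 3000K → warm white
Classification: warm white


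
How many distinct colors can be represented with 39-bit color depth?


Colors = 2^bits = 2^39
= 549,755,813,888 colors


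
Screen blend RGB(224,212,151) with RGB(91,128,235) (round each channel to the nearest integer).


Screen: C = 255 - (255-A)×(255-B)/255, rounded to nearest integer
R: 255 - (255-224)×(255-91)/255 = 255 - 5084/255 ≈ 255 - 19.937 = 235.063 → 235
G: 255 - (255-212)×(255-128)/255 = 255 - 5461/255 ≈ 255 - 21.416 = 233.584 → 234
B: 255 - (255-151)×(255-235)/255 = 255 - 2080/255 ≈ 255 - 8.157 = 246.843 → 247
= RGB(235, 234, 247)


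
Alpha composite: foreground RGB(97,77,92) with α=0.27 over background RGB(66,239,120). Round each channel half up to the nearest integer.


C = α×F + (1-α)×B, with 1-α = 0.73
R: 0.27×97 + 0.73×66 = 26.19 + 48.18 = 74.37 → 74
G: 0.27×77 + 0.73×239 = 20.79 + 174.47 = 195.26 → 195
B: 0.27×92 + 0.73×120 = 24.84 + 87.60 = 112.44 → 112
= RGB(74, 195, 112)


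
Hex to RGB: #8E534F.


8E → 142 (R)
53 → 83 (G)
4F → 79 (B)
= RGB(142, 83, 79)


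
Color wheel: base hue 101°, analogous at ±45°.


Base hue: 101°
Left analog: (101 - 45) mod 360 = 56°
Right analog: (101 + 45) mod 360 = 146°
Analogous hues = 56° and 146°


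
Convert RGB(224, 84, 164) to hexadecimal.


R = 224 → E0 (hex)
G = 84 → 54 (hex)
B = 164 → A4 (hex)
Hex = #E054A4


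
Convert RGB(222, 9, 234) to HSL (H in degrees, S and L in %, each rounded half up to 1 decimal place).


Normalize: R'=222/255≈0.8706, G'=9/255≈0.0353, B'=234/255≈0.9176
Max=234/255, Min=9/255, Δ=Max-Min=225/255
L = (Max+Min)/2 = (234+9)/510 = 243/510 = 0.47647… → L = 47.6%
L ≤ 0.5 → S = Δ/(Max+Min) = 225/(234+9) = 225/243 = 0.92592… → S = 92.6%
(the 1/255 factors cancel in S and H, so raw channel differences can be used)
Max is B' → H = 60 × ((R-G)/Δ + 4) = 60 × ((222-9)/225 + 4)
  213/225 + 4 = 0.9466… + 4 = 4.9466…
  H = 60 × 4.9466… = 296.8° → H = 296.8°
= HSL(296.8°, 92.6%, 47.6%)


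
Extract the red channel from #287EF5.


Color: #287EF5
R = 28 = 40
G = 7E = 126
B = F5 = 245
Red = 40


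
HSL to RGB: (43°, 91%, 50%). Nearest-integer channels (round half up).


H=43°, S=0.91, L=0.50
C = (1-|2L-1|)×S = (1-|0.00|)×0.91 = 0.91
H' = H/60 = 43/60 ≈ 0.7167; X = C×(1-|H' mod 2 - 1|) ≈ 0.6522
m = L - C/2 = 0.50 - 0.455 = 0.045
Sector ⌊H'⌋ = 0 → (R',G',B') = (0.91, ≈0.6522, 0.0)
RGB = ((R'+m)×255, (G'+m)×255, (B'+m)×255) = (243.525, 177.7775, 11.475)
Round half up → RGB(244, 178, 11)


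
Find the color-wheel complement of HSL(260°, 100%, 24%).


Complement = opposite side of color wheel = hue + 180°
H' = (260 + 180) mod 360 = 80°
S and L unchanged.
= HSL(80°, 100%, 24%)


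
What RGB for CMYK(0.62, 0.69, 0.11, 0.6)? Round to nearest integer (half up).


R = 255 × (1-C) × (1-K) = 255 × 0.38 × 0.40 = 38.76 → 39
G = 255 × (1-M) × (1-K) = 255 × 0.31 × 0.40 = 31.62 → 32
B = 255 × (1-Y) × (1-K) = 255 × 0.89 × 0.40 = 90.78 → 91
= RGB(39, 32, 91)


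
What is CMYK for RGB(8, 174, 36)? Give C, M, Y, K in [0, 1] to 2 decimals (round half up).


R'=8/255≈0.0314, G'=174/255≈0.6824, B'=36/255≈0.1412
K = 1 - max(R',G',B') = 1 - 174/255 = 81/255 = 0.31764… → 0.32
(1-R'-K)/(1-K) simplifies to (max-R)/max with max = 174:
C = (174-8)/174 = 166/174 = 0.95402… → 0.95
M = (174-174)/174 = 0/174 = 0 → 0.00
Y = (174-36)/174 = 138/174 = 0.79310… → 0.79
= CMYK(0.95, 0.00, 0.79, 0.32)


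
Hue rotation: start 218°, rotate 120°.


New hue = (H + rotation) mod 360
New hue = (218 + 120) mod 360
= 338 mod 360
= 338°


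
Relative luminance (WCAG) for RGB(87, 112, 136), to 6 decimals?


Linearize each channel (sRGB transfer function): c = v/255; c_lin = c/12.92 if c ≤ 0.04045, else ((c+0.055)/1.055)^2.4
  R: 87/255 ≈ 0.341176 > 0.04045 → ((0.341176+0.055)/1.055)^2.4 ≈ 0.095307
  G: 112/255 ≈ 0.439216 > 0.04045 → ((0.439216+0.055)/1.055)^2.4 ≈ 0.162029
  B: 136/255 ≈ 0.533333 > 0.04045 → ((0.533333+0.055)/1.055)^2.4 ≈ 0.246201
R_lin = 0.095307, G_lin = 0.162029, B_lin = 0.246201
L = 0.2126×R + 0.7152×G + 0.0722×B
L = 0.2126×0.095307 + 0.7152×0.162029 + 0.0722×0.246201
L ≈ 0.153922


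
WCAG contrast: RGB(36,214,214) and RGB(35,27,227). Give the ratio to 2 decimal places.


Linearize each sRGB channel c=v/255: c/12.92 if c ≤ 0.04045 else ((c+0.055)/1.055)^2.4
L = 0.2126×R_lin + 0.7152×G_lin + 0.0722×B_lin
Color 1 (36,214,214):
  R=36: 36/255≈0.1412 > 0.04045 → ((0.1412+0.055)/1.055)^2.4 ≈ 0.01764
  G=214: 214/255≈0.8392 > 0.04045 → ((0.8392+0.055)/1.055)^2.4 ≈ 0.67244
  B=214: 214/255≈0.8392 > 0.04045 → ((0.8392+0.055)/1.055)^2.4 ≈ 0.67244
  L1 = 0.2126×0.01764 + 0.7152×0.67244 + 0.0722×0.67244 ≈ 0.53323
Color 2 (35,27,227):
  R=35: 35/255≈0.1373 > 0.04045 → ((0.1373+0.055)/1.055)^2.4 ≈ 0.01681
  G=27: 27/255≈0.1059 > 0.04045 → ((0.1059+0.055)/1.055)^2.4 ≈ 0.01096
  B=227: 227/255≈0.8902 > 0.04045 → ((0.8902+0.055)/1.055)^2.4 ≈ 0.76815
  L2 = 0.2126×0.01681 + 0.7152×0.01096 + 0.0722×0.76815 ≈ 0.06687
Lighter = 0.53323, Darker = 0.06687
Ratio = (L_lighter + 0.05) / (L_darker + 0.05)
Ratio = (0.53323 + 0.05) / (0.06687 + 0.05) = 0.58323 / 0.11687 ≈ 4.9903
Ratio ≈ 4.99:1


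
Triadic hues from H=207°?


Triadic: equally spaced at 120° intervals
H1 = 207°
H2 = (207 + 120) mod 360 = 327°
H3 = (207 + 240) mod 360 = 87°
Triadic = 207°, 327°, 87°


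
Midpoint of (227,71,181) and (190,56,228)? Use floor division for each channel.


Midpoint: each channel = ⌊(C₁+C₂)/2⌋
R: ⌊(227+190)/2⌋ = 208
G: ⌊(71+56)/2⌋ = 63
B: ⌊(181+228)/2⌋ = 204
= RGB(208, 63, 204)


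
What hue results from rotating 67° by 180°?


New hue = (H + rotation) mod 360
New hue = (67 + 180) mod 360
= 247 mod 360
= 247°


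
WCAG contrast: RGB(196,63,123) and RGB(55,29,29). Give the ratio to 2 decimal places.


Linearize each sRGB channel c=v/255: c/12.92 if c ≤ 0.04045 else ((c+0.055)/1.055)^2.4
L = 0.2126×R_lin + 0.7152×G_lin + 0.0722×B_lin
Color 1 (196,63,123):
  R=196: 196/255≈0.7686 > 0.04045 → ((0.7686+0.055)/1.055)^2.4 ≈ 0.55201
  G=63: 63/255≈0.2471 > 0.04045 → ((0.2471+0.055)/1.055)^2.4 ≈ 0.04971
  B=123: 123/255≈0.4824 > 0.04045 → ((0.4824+0.055)/1.055)^2.4 ≈ 0.19807
  L1 = 0.2126×0.55201 + 0.7152×0.04971 + 0.0722×0.19807 ≈ 0.16721
Color 2 (55,29,29):
  R=55: 55/255≈0.2157 > 0.04045 → ((0.2157+0.055)/1.055)^2.4 ≈ 0.03820
  G=29: 29/255≈0.1137 > 0.04045 → ((0.1137+0.055)/1.055)^2.4 ≈ 0.01229
  B=29: 29/255≈0.1137 > 0.04045 → ((0.1137+0.055)/1.055)^2.4 ≈ 0.01229
  L2 = 0.2126×0.03820 + 0.7152×0.01229 + 0.0722×0.01229 ≈ 0.01780
Lighter = 0.16721, Darker = 0.01780
Ratio = (L_lighter + 0.05) / (L_darker + 0.05)
Ratio = (0.16721 + 0.05) / (0.01780 + 0.05) = 0.21721 / 0.06780 ≈ 3.2038
Ratio ≈ 3.20:1


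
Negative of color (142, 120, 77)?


Invert: (255-R, 255-G, 255-B)
R: 255-142 = 113
G: 255-120 = 135
B: 255-77 = 178
= RGB(113, 135, 178)


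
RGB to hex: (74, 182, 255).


R = 74 → 4A (hex)
G = 182 → B6 (hex)
B = 255 → FF (hex)
Hex = #4AB6FF


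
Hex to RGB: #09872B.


09 → 9 (R)
87 → 135 (G)
2B → 43 (B)
= RGB(9, 135, 43)


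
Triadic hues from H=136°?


Triadic: equally spaced at 120° intervals
H1 = 136°
H2 = (136 + 120) mod 360 = 256°
H3 = (136 + 240) mod 360 = 16°
Triadic = 136°, 256°, 16°


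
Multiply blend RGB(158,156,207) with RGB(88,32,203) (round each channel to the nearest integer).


Multiply: C = A×B/255, rounded to nearest integer
R: 158×88/255 = 13904/255 ≈ 54.525 → 55
G: 156×32/255 = 4992/255 ≈ 19.576 → 20
B: 207×203/255 = 42021/255 ≈ 164.788 → 165
= RGB(55, 20, 165)
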